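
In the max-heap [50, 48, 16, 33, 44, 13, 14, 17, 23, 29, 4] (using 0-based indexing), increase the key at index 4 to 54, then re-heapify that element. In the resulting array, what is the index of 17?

7

set index 4 from 44 to 54 → [50, 48, 16, 33, 54, 13, 14, 17, 23, 29, 4]
54 > parent 48 at index 1, swap → [50, 54, 16, 33, 48, 13, 14, 17, 23, 29, 4]
54 > parent 50 at index 0, swap → [54, 50, 16, 33, 48, 13, 14, 17, 23, 29, 4]
resulting array: [54, 50, 16, 33, 48, 13, 14, 17, 23, 29, 4]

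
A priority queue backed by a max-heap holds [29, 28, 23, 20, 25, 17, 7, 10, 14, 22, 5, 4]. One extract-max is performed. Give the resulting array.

[28, 25, 23, 20, 22, 17, 7, 10, 14, 4, 5]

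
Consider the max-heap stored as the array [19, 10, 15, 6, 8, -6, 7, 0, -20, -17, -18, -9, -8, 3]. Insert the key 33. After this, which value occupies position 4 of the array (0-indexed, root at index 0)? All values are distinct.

append 33 at index 14 → [19, 10, 15, 6, 8, -6, 7, 0, -20, -17, -18, -9, -8, 3, 33]
33 > parent 7 at index 6, swap → [19, 10, 15, 6, 8, -6, 33, 0, -20, -17, -18, -9, -8, 3, 7]
33 > parent 15 at index 2, swap → [19, 10, 33, 6, 8, -6, 15, 0, -20, -17, -18, -9, -8, 3, 7]
33 > parent 19 at index 0, swap → [33, 10, 19, 6, 8, -6, 15, 0, -20, -17, -18, -9, -8, 3, 7]
resulting array: [33, 10, 19, 6, 8, -6, 15, 0, -20, -17, -18, -9, -8, 3, 7]

8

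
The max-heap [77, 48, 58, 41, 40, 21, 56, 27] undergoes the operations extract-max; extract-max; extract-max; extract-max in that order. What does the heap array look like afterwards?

[41, 40, 27, 21]

extract-max → returns 77:
  remove root 77; move last element 27 to root → [27, 48, 58, 41, 40, 21, 56]
  27 vs larger child 58 at index 2, swap → [58, 48, 27, 41, 40, 21, 56]
  27 vs larger child 56 at index 6, swap → [58, 48, 56, 41, 40, 21, 27]
extract-max → returns 58:
  remove root 58; move last element 27 to root → [27, 48, 56, 41, 40, 21]
  27 vs larger child 56 at index 2, swap → [56, 48, 27, 41, 40, 21]
extract-max → returns 56:
  remove root 56; move last element 21 to root → [21, 48, 27, 41, 40]
  21 vs larger child 48 at index 1, swap → [48, 21, 27, 41, 40]
  21 vs larger child 41 at index 3, swap → [48, 41, 27, 21, 40]
extract-max → returns 48:
  remove root 48; move last element 40 to root → [40, 41, 27, 21]
  40 vs larger child 41 at index 1, swap → [41, 40, 27, 21]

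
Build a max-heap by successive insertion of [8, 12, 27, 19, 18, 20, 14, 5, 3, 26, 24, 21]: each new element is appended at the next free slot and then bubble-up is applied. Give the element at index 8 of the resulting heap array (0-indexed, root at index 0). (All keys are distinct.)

Insert 8:
  append 8 at index 0 → [8] (no swap needed)
Insert 12:
  append 12 at index 1 → [8, 12]
  12 > parent 8 at index 0, swap → [12, 8]
Insert 27:
  append 27 at index 2 → [12, 8, 27]
  27 > parent 12 at index 0, swap → [27, 8, 12]
Insert 19:
  append 19 at index 3 → [27, 8, 12, 19]
  19 > parent 8 at index 1, swap → [27, 19, 12, 8]
Insert 18:
  append 18 at index 4 → [27, 19, 12, 8, 18] (no swap needed)
Insert 20:
  append 20 at index 5 → [27, 19, 12, 8, 18, 20]
  20 > parent 12 at index 2, swap → [27, 19, 20, 8, 18, 12]
Insert 14:
  append 14 at index 6 → [27, 19, 20, 8, 18, 12, 14] (no swap needed)
Insert 5:
  append 5 at index 7 → [27, 19, 20, 8, 18, 12, 14, 5] (no swap needed)
Insert 3:
  append 3 at index 8 → [27, 19, 20, 8, 18, 12, 14, 5, 3] (no swap needed)
Insert 26:
  append 26 at index 9 → [27, 19, 20, 8, 18, 12, 14, 5, 3, 26]
  26 > parent 18 at index 4, swap → [27, 19, 20, 8, 26, 12, 14, 5, 3, 18]
  26 > parent 19 at index 1, swap → [27, 26, 20, 8, 19, 12, 14, 5, 3, 18]
Insert 24:
  append 24 at index 10 → [27, 26, 20, 8, 19, 12, 14, 5, 3, 18, 24]
  24 > parent 19 at index 4, swap → [27, 26, 20, 8, 24, 12, 14, 5, 3, 18, 19]
Insert 21:
  append 21 at index 11 → [27, 26, 20, 8, 24, 12, 14, 5, 3, 18, 19, 21]
  21 > parent 12 at index 5, swap → [27, 26, 20, 8, 24, 21, 14, 5, 3, 18, 19, 12]
  21 > parent 20 at index 2, swap → [27, 26, 21, 8, 24, 20, 14, 5, 3, 18, 19, 12]
resulting array: [27, 26, 21, 8, 24, 20, 14, 5, 3, 18, 19, 12]

3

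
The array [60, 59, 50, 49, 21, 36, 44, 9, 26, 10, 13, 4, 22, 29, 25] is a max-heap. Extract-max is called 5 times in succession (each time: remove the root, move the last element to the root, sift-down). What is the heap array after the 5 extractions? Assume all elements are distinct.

[36, 26, 29, 25, 21, 4, 13, 9, 22, 10]

extract-max #1 returns 60:
  remove root 60; move last element 25 to root → [25, 59, 50, 49, 21, 36, 44, 9, 26, 10, 13, 4, 22, 29]
  25 vs larger child 59 at index 1, swap → [59, 25, 50, 49, 21, 36, 44, 9, 26, 10, 13, 4, 22, 29]
  25 vs larger child 49 at index 3, swap → [59, 49, 50, 25, 21, 36, 44, 9, 26, 10, 13, 4, 22, 29]
  25 vs larger child 26 at index 8, swap → [59, 49, 50, 26, 21, 36, 44, 9, 25, 10, 13, 4, 22, 29]
extract-max #2 returns 59:
  remove root 59; move last element 29 to root → [29, 49, 50, 26, 21, 36, 44, 9, 25, 10, 13, 4, 22]
  29 vs larger child 50 at index 2, swap → [50, 49, 29, 26, 21, 36, 44, 9, 25, 10, 13, 4, 22]
  29 vs larger child 44 at index 6, swap → [50, 49, 44, 26, 21, 36, 29, 9, 25, 10, 13, 4, 22]
extract-max #3 returns 50:
  remove root 50; move last element 22 to root → [22, 49, 44, 26, 21, 36, 29, 9, 25, 10, 13, 4]
  22 vs larger child 49 at index 1, swap → [49, 22, 44, 26, 21, 36, 29, 9, 25, 10, 13, 4]
  22 vs larger child 26 at index 3, swap → [49, 26, 44, 22, 21, 36, 29, 9, 25, 10, 13, 4]
  22 vs larger child 25 at index 8, swap → [49, 26, 44, 25, 21, 36, 29, 9, 22, 10, 13, 4]
extract-max #4 returns 49:
  remove root 49; move last element 4 to root → [4, 26, 44, 25, 21, 36, 29, 9, 22, 10, 13]
  4 vs larger child 44 at index 2, swap → [44, 26, 4, 25, 21, 36, 29, 9, 22, 10, 13]
  4 vs larger child 36 at index 5, swap → [44, 26, 36, 25, 21, 4, 29, 9, 22, 10, 13]
extract-max #5 returns 44:
  remove root 44; move last element 13 to root → [13, 26, 36, 25, 21, 4, 29, 9, 22, 10]
  13 vs larger child 36 at index 2, swap → [36, 26, 13, 25, 21, 4, 29, 9, 22, 10]
  13 vs larger child 29 at index 6, swap → [36, 26, 29, 25, 21, 4, 13, 9, 22, 10]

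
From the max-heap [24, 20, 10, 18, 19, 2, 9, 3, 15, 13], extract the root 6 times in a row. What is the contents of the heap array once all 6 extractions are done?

[10, 9, 2, 3]

extract-max #1 returns 24:
  remove root 24; move last element 13 to root → [13, 20, 10, 18, 19, 2, 9, 3, 15]
  13 vs larger child 20 at index 1, swap → [20, 13, 10, 18, 19, 2, 9, 3, 15]
  13 vs larger child 19 at index 4, swap → [20, 19, 10, 18, 13, 2, 9, 3, 15]
extract-max #2 returns 20:
  remove root 20; move last element 15 to root → [15, 19, 10, 18, 13, 2, 9, 3]
  15 vs larger child 19 at index 1, swap → [19, 15, 10, 18, 13, 2, 9, 3]
  15 vs larger child 18 at index 3, swap → [19, 18, 10, 15, 13, 2, 9, 3]
extract-max #3 returns 19:
  remove root 19; move last element 3 to root → [3, 18, 10, 15, 13, 2, 9]
  3 vs larger child 18 at index 1, swap → [18, 3, 10, 15, 13, 2, 9]
  3 vs larger child 15 at index 3, swap → [18, 15, 10, 3, 13, 2, 9]
extract-max #4 returns 18:
  remove root 18; move last element 9 to root → [9, 15, 10, 3, 13, 2]
  9 vs larger child 15 at index 1, swap → [15, 9, 10, 3, 13, 2]
  9 vs larger child 13 at index 4, swap → [15, 13, 10, 3, 9, 2]
extract-max #5 returns 15:
  remove root 15; move last element 2 to root → [2, 13, 10, 3, 9]
  2 vs larger child 13 at index 1, swap → [13, 2, 10, 3, 9]
  2 vs larger child 9 at index 4, swap → [13, 9, 10, 3, 2]
extract-max #6 returns 13:
  remove root 13; move last element 2 to root → [2, 9, 10, 3]
  2 vs larger child 10 at index 2, swap → [10, 9, 2, 3]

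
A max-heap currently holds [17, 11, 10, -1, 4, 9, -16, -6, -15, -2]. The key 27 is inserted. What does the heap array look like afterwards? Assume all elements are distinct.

[27, 17, 10, -1, 11, 9, -16, -6, -15, -2, 4]

append 27 at index 10 → [17, 11, 10, -1, 4, 9, -16, -6, -15, -2, 27]
27 > parent 4 at index 4, swap → [17, 11, 10, -1, 27, 9, -16, -6, -15, -2, 4]
27 > parent 11 at index 1, swap → [17, 27, 10, -1, 11, 9, -16, -6, -15, -2, 4]
27 > parent 17 at index 0, swap → [27, 17, 10, -1, 11, 9, -16, -6, -15, -2, 4]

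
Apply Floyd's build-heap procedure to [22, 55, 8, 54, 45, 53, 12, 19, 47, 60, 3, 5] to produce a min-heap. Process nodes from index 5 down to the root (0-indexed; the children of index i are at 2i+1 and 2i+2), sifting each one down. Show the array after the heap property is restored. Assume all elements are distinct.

sift down from index 5:
  53 vs only child 5 at index 11, swap → [22, 55, 8, 54, 45, 5, 12, 19, 47, 60, 3, 53]
sift down from index 4:
  45 vs smaller child 3 at index 10, swap → [22, 55, 8, 54, 3, 5, 12, 19, 47, 60, 45, 53]
sift down from index 3:
  54 vs smaller child 19 at index 7, swap → [22, 55, 8, 19, 3, 5, 12, 54, 47, 60, 45, 53]
sift down from index 2:
  8 vs smaller child 5 at index 5, swap → [22, 55, 5, 19, 3, 8, 12, 54, 47, 60, 45, 53]
sift down from index 1:
  55 vs smaller child 3 at index 4, swap → [22, 3, 5, 19, 55, 8, 12, 54, 47, 60, 45, 53]
  55 vs smaller child 45 at index 10, swap → [22, 3, 5, 19, 45, 8, 12, 54, 47, 60, 55, 53]
sift down from index 0:
  22 vs smaller child 3 at index 1, swap → [3, 22, 5, 19, 45, 8, 12, 54, 47, 60, 55, 53]
  22 vs smaller child 19 at index 3, swap → [3, 19, 5, 22, 45, 8, 12, 54, 47, 60, 55, 53]

[3, 19, 5, 22, 45, 8, 12, 54, 47, 60, 55, 53]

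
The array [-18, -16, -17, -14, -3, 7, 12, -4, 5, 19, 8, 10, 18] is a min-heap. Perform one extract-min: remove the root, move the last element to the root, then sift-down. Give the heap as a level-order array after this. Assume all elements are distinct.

[-17, -16, 7, -14, -3, 10, 12, -4, 5, 19, 8, 18]

remove root -18; move last element 18 to root → [18, -16, -17, -14, -3, 7, 12, -4, 5, 19, 8, 10]
18 vs smaller child -17 at index 2, swap → [-17, -16, 18, -14, -3, 7, 12, -4, 5, 19, 8, 10]
18 vs smaller child 7 at index 5, swap → [-17, -16, 7, -14, -3, 18, 12, -4, 5, 19, 8, 10]
18 vs only child 10 at index 11, swap → [-17, -16, 7, -14, -3, 10, 12, -4, 5, 19, 8, 18]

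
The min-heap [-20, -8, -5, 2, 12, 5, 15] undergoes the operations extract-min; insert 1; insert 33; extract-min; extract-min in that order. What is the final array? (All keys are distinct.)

[1, 2, 5, 15, 12, 33]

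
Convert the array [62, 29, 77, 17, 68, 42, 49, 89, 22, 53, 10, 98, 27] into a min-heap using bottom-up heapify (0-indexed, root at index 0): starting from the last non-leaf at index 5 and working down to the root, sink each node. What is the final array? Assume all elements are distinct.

sift down from index 5:
  42 vs smaller child 27 at index 12, swap → [62, 29, 77, 17, 68, 27, 49, 89, 22, 53, 10, 98, 42]
sift down from index 4:
  68 vs smaller child 10 at index 10, swap → [62, 29, 77, 17, 10, 27, 49, 89, 22, 53, 68, 98, 42]
sift down from index 3: already satisfies heap property
sift down from index 2:
  77 vs smaller child 27 at index 5, swap → [62, 29, 27, 17, 10, 77, 49, 89, 22, 53, 68, 98, 42]
  77 vs smaller child 42 at index 12, swap → [62, 29, 27, 17, 10, 42, 49, 89, 22, 53, 68, 98, 77]
sift down from index 1:
  29 vs smaller child 10 at index 4, swap → [62, 10, 27, 17, 29, 42, 49, 89, 22, 53, 68, 98, 77]
sift down from index 0:
  62 vs smaller child 10 at index 1, swap → [10, 62, 27, 17, 29, 42, 49, 89, 22, 53, 68, 98, 77]
  62 vs smaller child 17 at index 3, swap → [10, 17, 27, 62, 29, 42, 49, 89, 22, 53, 68, 98, 77]
  62 vs smaller child 22 at index 8, swap → [10, 17, 27, 22, 29, 42, 49, 89, 62, 53, 68, 98, 77]

[10, 17, 27, 22, 29, 42, 49, 89, 62, 53, 68, 98, 77]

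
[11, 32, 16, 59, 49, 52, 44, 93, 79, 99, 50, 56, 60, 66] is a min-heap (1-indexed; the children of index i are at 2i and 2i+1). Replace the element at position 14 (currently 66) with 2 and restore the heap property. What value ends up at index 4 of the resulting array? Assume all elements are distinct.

59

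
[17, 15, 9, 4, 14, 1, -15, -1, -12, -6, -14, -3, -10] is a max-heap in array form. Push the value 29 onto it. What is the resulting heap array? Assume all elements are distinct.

[29, 15, 17, 4, 14, 1, 9, -1, -12, -6, -14, -3, -10, -15]

append 29 at index 13 → [17, 15, 9, 4, 14, 1, -15, -1, -12, -6, -14, -3, -10, 29]
29 > parent -15 at index 6, swap → [17, 15, 9, 4, 14, 1, 29, -1, -12, -6, -14, -3, -10, -15]
29 > parent 9 at index 2, swap → [17, 15, 29, 4, 14, 1, 9, -1, -12, -6, -14, -3, -10, -15]
29 > parent 17 at index 0, swap → [29, 15, 17, 4, 14, 1, 9, -1, -12, -6, -14, -3, -10, -15]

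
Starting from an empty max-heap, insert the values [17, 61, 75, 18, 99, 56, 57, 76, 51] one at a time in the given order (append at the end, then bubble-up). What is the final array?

Insert 17:
  append 17 at index 0 → [17] (no swap needed)
Insert 61:
  append 61 at index 1 → [17, 61]
  61 > parent 17 at index 0, swap → [61, 17]
Insert 75:
  append 75 at index 2 → [61, 17, 75]
  75 > parent 61 at index 0, swap → [75, 17, 61]
Insert 18:
  append 18 at index 3 → [75, 17, 61, 18]
  18 > parent 17 at index 1, swap → [75, 18, 61, 17]
Insert 99:
  append 99 at index 4 → [75, 18, 61, 17, 99]
  99 > parent 18 at index 1, swap → [75, 99, 61, 17, 18]
  99 > parent 75 at index 0, swap → [99, 75, 61, 17, 18]
Insert 56:
  append 56 at index 5 → [99, 75, 61, 17, 18, 56] (no swap needed)
Insert 57:
  append 57 at index 6 → [99, 75, 61, 17, 18, 56, 57] (no swap needed)
Insert 76:
  append 76 at index 7 → [99, 75, 61, 17, 18, 56, 57, 76]
  76 > parent 17 at index 3, swap → [99, 75, 61, 76, 18, 56, 57, 17]
  76 > parent 75 at index 1, swap → [99, 76, 61, 75, 18, 56, 57, 17]
Insert 51:
  append 51 at index 8 → [99, 76, 61, 75, 18, 56, 57, 17, 51] (no swap needed)

[99, 76, 61, 75, 18, 56, 57, 17, 51]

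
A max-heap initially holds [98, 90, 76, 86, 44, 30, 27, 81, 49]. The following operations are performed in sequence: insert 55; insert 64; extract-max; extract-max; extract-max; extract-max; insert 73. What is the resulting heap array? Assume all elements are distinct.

[76, 73, 44, 64, 49, 30, 27, 55]

insert 55:
  append 55 at index 9 → [98, 90, 76, 86, 44, 30, 27, 81, 49, 55]
  55 > parent 44 at index 4, swap → [98, 90, 76, 86, 55, 30, 27, 81, 49, 44]
insert 64:
  append 64 at index 10 → [98, 90, 76, 86, 55, 30, 27, 81, 49, 44, 64]
  64 > parent 55 at index 4, swap → [98, 90, 76, 86, 64, 30, 27, 81, 49, 44, 55]
extract-max → returns 98:
  remove root 98; move last element 55 to root → [55, 90, 76, 86, 64, 30, 27, 81, 49, 44]
  55 vs larger child 90 at index 1, swap → [90, 55, 76, 86, 64, 30, 27, 81, 49, 44]
  55 vs larger child 86 at index 3, swap → [90, 86, 76, 55, 64, 30, 27, 81, 49, 44]
  55 vs larger child 81 at index 7, swap → [90, 86, 76, 81, 64, 30, 27, 55, 49, 44]
extract-max → returns 90:
  remove root 90; move last element 44 to root → [44, 86, 76, 81, 64, 30, 27, 55, 49]
  44 vs larger child 86 at index 1, swap → [86, 44, 76, 81, 64, 30, 27, 55, 49]
  44 vs larger child 81 at index 3, swap → [86, 81, 76, 44, 64, 30, 27, 55, 49]
  44 vs larger child 55 at index 7, swap → [86, 81, 76, 55, 64, 30, 27, 44, 49]
extract-max → returns 86:
  remove root 86; move last element 49 to root → [49, 81, 76, 55, 64, 30, 27, 44]
  49 vs larger child 81 at index 1, swap → [81, 49, 76, 55, 64, 30, 27, 44]
  49 vs larger child 64 at index 4, swap → [81, 64, 76, 55, 49, 30, 27, 44]
extract-max → returns 81:
  remove root 81; move last element 44 to root → [44, 64, 76, 55, 49, 30, 27]
  44 vs larger child 76 at index 2, swap → [76, 64, 44, 55, 49, 30, 27]
insert 73:
  append 73 at index 7 → [76, 64, 44, 55, 49, 30, 27, 73]
  73 > parent 55 at index 3, swap → [76, 64, 44, 73, 49, 30, 27, 55]
  73 > parent 64 at index 1, swap → [76, 73, 44, 64, 49, 30, 27, 55]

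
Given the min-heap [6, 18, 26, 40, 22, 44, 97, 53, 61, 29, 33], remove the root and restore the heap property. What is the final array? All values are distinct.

remove root 6; move last element 33 to root → [33, 18, 26, 40, 22, 44, 97, 53, 61, 29]
33 vs smaller child 18 at index 1, swap → [18, 33, 26, 40, 22, 44, 97, 53, 61, 29]
33 vs smaller child 22 at index 4, swap → [18, 22, 26, 40, 33, 44, 97, 53, 61, 29]
33 vs only child 29 at index 9, swap → [18, 22, 26, 40, 29, 44, 97, 53, 61, 33]

[18, 22, 26, 40, 29, 44, 97, 53, 61, 33]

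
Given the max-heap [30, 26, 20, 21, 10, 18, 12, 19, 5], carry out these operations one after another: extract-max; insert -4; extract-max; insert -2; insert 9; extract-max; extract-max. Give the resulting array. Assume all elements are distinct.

extract-max → returns 30:
  remove root 30; move last element 5 to root → [5, 26, 20, 21, 10, 18, 12, 19]
  5 vs larger child 26 at index 1, swap → [26, 5, 20, 21, 10, 18, 12, 19]
  5 vs larger child 21 at index 3, swap → [26, 21, 20, 5, 10, 18, 12, 19]
  5 vs only child 19 at index 7, swap → [26, 21, 20, 19, 10, 18, 12, 5]
insert -4:
  append -4 at index 8 → [26, 21, 20, 19, 10, 18, 12, 5, -4] (no swap needed)
extract-max → returns 26:
  remove root 26; move last element -4 to root → [-4, 21, 20, 19, 10, 18, 12, 5]
  -4 vs larger child 21 at index 1, swap → [21, -4, 20, 19, 10, 18, 12, 5]
  -4 vs larger child 19 at index 3, swap → [21, 19, 20, -4, 10, 18, 12, 5]
  -4 vs only child 5 at index 7, swap → [21, 19, 20, 5, 10, 18, 12, -4]
insert -2:
  append -2 at index 8 → [21, 19, 20, 5, 10, 18, 12, -4, -2] (no swap needed)
insert 9:
  append 9 at index 9 → [21, 19, 20, 5, 10, 18, 12, -4, -2, 9] (no swap needed)
extract-max → returns 21:
  remove root 21; move last element 9 to root → [9, 19, 20, 5, 10, 18, 12, -4, -2]
  9 vs larger child 20 at index 2, swap → [20, 19, 9, 5, 10, 18, 12, -4, -2]
  9 vs larger child 18 at index 5, swap → [20, 19, 18, 5, 10, 9, 12, -4, -2]
extract-max → returns 20:
  remove root 20; move last element -2 to root → [-2, 19, 18, 5, 10, 9, 12, -4]
  -2 vs larger child 19 at index 1, swap → [19, -2, 18, 5, 10, 9, 12, -4]
  -2 vs larger child 10 at index 4, swap → [19, 10, 18, 5, -2, 9, 12, -4]

[19, 10, 18, 5, -2, 9, 12, -4]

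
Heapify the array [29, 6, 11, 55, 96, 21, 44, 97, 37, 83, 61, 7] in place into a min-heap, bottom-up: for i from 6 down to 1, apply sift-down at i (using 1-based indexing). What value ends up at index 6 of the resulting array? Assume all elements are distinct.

sift down from index 6:
  21 vs only child 7 at index 12, swap → [29, 6, 11, 55, 96, 7, 44, 97, 37, 83, 61, 21]
sift down from index 5:
  96 vs smaller child 61 at index 11, swap → [29, 6, 11, 55, 61, 7, 44, 97, 37, 83, 96, 21]
sift down from index 4:
  55 vs smaller child 37 at index 9, swap → [29, 6, 11, 37, 61, 7, 44, 97, 55, 83, 96, 21]
sift down from index 3:
  11 vs smaller child 7 at index 6, swap → [29, 6, 7, 37, 61, 11, 44, 97, 55, 83, 96, 21]
sift down from index 2: already satisfies heap property
sift down from index 1:
  29 vs smaller child 6 at index 2, swap → [6, 29, 7, 37, 61, 11, 44, 97, 55, 83, 96, 21]
resulting array: [6, 29, 7, 37, 61, 11, 44, 97, 55, 83, 96, 21]

11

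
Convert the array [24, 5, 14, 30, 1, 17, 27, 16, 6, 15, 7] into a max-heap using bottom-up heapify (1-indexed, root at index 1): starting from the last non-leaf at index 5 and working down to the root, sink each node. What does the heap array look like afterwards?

[30, 24, 27, 16, 15, 17, 14, 5, 6, 1, 7]

sift down from index 5:
  1 vs larger child 15 at index 10, swap → [24, 5, 14, 30, 15, 17, 27, 16, 6, 1, 7]
sift down from index 4: already satisfies heap property
sift down from index 3:
  14 vs larger child 27 at index 7, swap → [24, 5, 27, 30, 15, 17, 14, 16, 6, 1, 7]
sift down from index 2:
  5 vs larger child 30 at index 4, swap → [24, 30, 27, 5, 15, 17, 14, 16, 6, 1, 7]
  5 vs larger child 16 at index 8, swap → [24, 30, 27, 16, 15, 17, 14, 5, 6, 1, 7]
sift down from index 1:
  24 vs larger child 30 at index 2, swap → [30, 24, 27, 16, 15, 17, 14, 5, 6, 1, 7]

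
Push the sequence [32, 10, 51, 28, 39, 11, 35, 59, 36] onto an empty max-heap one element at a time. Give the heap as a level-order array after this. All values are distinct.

Insert 32:
  append 32 at index 0 → [32] (no swap needed)
Insert 10:
  append 10 at index 1 → [32, 10] (no swap needed)
Insert 51:
  append 51 at index 2 → [32, 10, 51]
  51 > parent 32 at index 0, swap → [51, 10, 32]
Insert 28:
  append 28 at index 3 → [51, 10, 32, 28]
  28 > parent 10 at index 1, swap → [51, 28, 32, 10]
Insert 39:
  append 39 at index 4 → [51, 28, 32, 10, 39]
  39 > parent 28 at index 1, swap → [51, 39, 32, 10, 28]
Insert 11:
  append 11 at index 5 → [51, 39, 32, 10, 28, 11] (no swap needed)
Insert 35:
  append 35 at index 6 → [51, 39, 32, 10, 28, 11, 35]
  35 > parent 32 at index 2, swap → [51, 39, 35, 10, 28, 11, 32]
Insert 59:
  append 59 at index 7 → [51, 39, 35, 10, 28, 11, 32, 59]
  59 > parent 10 at index 3, swap → [51, 39, 35, 59, 28, 11, 32, 10]
  59 > parent 39 at index 1, swap → [51, 59, 35, 39, 28, 11, 32, 10]
  59 > parent 51 at index 0, swap → [59, 51, 35, 39, 28, 11, 32, 10]
Insert 36:
  append 36 at index 8 → [59, 51, 35, 39, 28, 11, 32, 10, 36] (no swap needed)

[59, 51, 35, 39, 28, 11, 32, 10, 36]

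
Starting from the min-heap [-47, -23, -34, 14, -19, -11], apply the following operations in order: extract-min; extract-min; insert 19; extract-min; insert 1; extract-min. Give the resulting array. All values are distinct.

extract-min → returns -47:
  remove root -47; move last element -11 to root → [-11, -23, -34, 14, -19]
  -11 vs smaller child -34 at index 2, swap → [-34, -23, -11, 14, -19]
extract-min → returns -34:
  remove root -34; move last element -19 to root → [-19, -23, -11, 14]
  -19 vs smaller child -23 at index 1, swap → [-23, -19, -11, 14]
insert 19:
  append 19 at index 4 → [-23, -19, -11, 14, 19] (no swap needed)
extract-min → returns -23:
  remove root -23; move last element 19 to root → [19, -19, -11, 14]
  19 vs smaller child -19 at index 1, swap → [-19, 19, -11, 14]
  19 vs only child 14 at index 3, swap → [-19, 14, -11, 19]
insert 1:
  append 1 at index 4 → [-19, 14, -11, 19, 1]
  1 < parent 14 at index 1, swap → [-19, 1, -11, 19, 14]
extract-min → returns -19:
  remove root -19; move last element 14 to root → [14, 1, -11, 19]
  14 vs smaller child -11 at index 2, swap → [-11, 1, 14, 19]

[-11, 1, 14, 19]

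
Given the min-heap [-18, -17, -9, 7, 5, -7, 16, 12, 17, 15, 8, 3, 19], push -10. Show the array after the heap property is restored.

[-18, -17, -10, 7, 5, -7, -9, 12, 17, 15, 8, 3, 19, 16]

append -10 at index 13 → [-18, -17, -9, 7, 5, -7, 16, 12, 17, 15, 8, 3, 19, -10]
-10 < parent 16 at index 6, swap → [-18, -17, -9, 7, 5, -7, -10, 12, 17, 15, 8, 3, 19, 16]
-10 < parent -9 at index 2, swap → [-18, -17, -10, 7, 5, -7, -9, 12, 17, 15, 8, 3, 19, 16]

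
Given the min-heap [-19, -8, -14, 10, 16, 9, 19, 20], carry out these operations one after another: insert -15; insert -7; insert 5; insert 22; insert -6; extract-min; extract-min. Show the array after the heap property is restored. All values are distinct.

[-14, -8, -6, 9, -7, 22, 19, 20, 10, 16, 5]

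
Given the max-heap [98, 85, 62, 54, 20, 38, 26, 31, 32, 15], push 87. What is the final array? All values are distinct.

append 87 at index 10 → [98, 85, 62, 54, 20, 38, 26, 31, 32, 15, 87]
87 > parent 20 at index 4, swap → [98, 85, 62, 54, 87, 38, 26, 31, 32, 15, 20]
87 > parent 85 at index 1, swap → [98, 87, 62, 54, 85, 38, 26, 31, 32, 15, 20]

[98, 87, 62, 54, 85, 38, 26, 31, 32, 15, 20]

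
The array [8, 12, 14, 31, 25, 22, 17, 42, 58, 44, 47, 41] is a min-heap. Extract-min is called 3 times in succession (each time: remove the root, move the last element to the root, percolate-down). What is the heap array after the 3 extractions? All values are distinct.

extract-min #1 returns 8:
  remove root 8; move last element 41 to root → [41, 12, 14, 31, 25, 22, 17, 42, 58, 44, 47]
  41 vs smaller child 12 at index 1, swap → [12, 41, 14, 31, 25, 22, 17, 42, 58, 44, 47]
  41 vs smaller child 25 at index 4, swap → [12, 25, 14, 31, 41, 22, 17, 42, 58, 44, 47]
extract-min #2 returns 12:
  remove root 12; move last element 47 to root → [47, 25, 14, 31, 41, 22, 17, 42, 58, 44]
  47 vs smaller child 14 at index 2, swap → [14, 25, 47, 31, 41, 22, 17, 42, 58, 44]
  47 vs smaller child 17 at index 6, swap → [14, 25, 17, 31, 41, 22, 47, 42, 58, 44]
extract-min #3 returns 14:
  remove root 14; move last element 44 to root → [44, 25, 17, 31, 41, 22, 47, 42, 58]
  44 vs smaller child 17 at index 2, swap → [17, 25, 44, 31, 41, 22, 47, 42, 58]
  44 vs smaller child 22 at index 5, swap → [17, 25, 22, 31, 41, 44, 47, 42, 58]

[17, 25, 22, 31, 41, 44, 47, 42, 58]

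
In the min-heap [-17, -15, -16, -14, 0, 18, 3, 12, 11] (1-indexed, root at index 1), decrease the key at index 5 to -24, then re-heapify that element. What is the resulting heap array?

[-24, -17, -16, -14, -15, 18, 3, 12, 11]

set index 5 from 0 to -24 → [-17, -15, -16, -14, -24, 18, 3, 12, 11]
-24 < parent -15 at index 2, swap → [-17, -24, -16, -14, -15, 18, 3, 12, 11]
-24 < parent -17 at index 1, swap → [-24, -17, -16, -14, -15, 18, 3, 12, 11]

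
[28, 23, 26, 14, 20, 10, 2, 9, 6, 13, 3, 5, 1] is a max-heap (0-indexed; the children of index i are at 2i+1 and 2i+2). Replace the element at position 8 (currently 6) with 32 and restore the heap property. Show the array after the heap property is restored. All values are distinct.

[32, 28, 26, 23, 20, 10, 2, 9, 14, 13, 3, 5, 1]

set index 8 from 6 to 32 → [28, 23, 26, 14, 20, 10, 2, 9, 32, 13, 3, 5, 1]
32 > parent 14 at index 3, swap → [28, 23, 26, 32, 20, 10, 2, 9, 14, 13, 3, 5, 1]
32 > parent 23 at index 1, swap → [28, 32, 26, 23, 20, 10, 2, 9, 14, 13, 3, 5, 1]
32 > parent 28 at index 0, swap → [32, 28, 26, 23, 20, 10, 2, 9, 14, 13, 3, 5, 1]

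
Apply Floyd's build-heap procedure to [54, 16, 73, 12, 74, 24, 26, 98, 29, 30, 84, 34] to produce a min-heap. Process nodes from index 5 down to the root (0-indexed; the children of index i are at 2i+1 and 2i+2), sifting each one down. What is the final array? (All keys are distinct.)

[12, 16, 24, 29, 30, 34, 26, 98, 54, 74, 84, 73]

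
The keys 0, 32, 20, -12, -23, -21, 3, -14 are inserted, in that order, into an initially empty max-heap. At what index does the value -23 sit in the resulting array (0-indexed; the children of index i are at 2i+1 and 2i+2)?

4

Insert 0:
  append 0 at index 0 → [0] (no swap needed)
Insert 32:
  append 32 at index 1 → [0, 32]
  32 > parent 0 at index 0, swap → [32, 0]
Insert 20:
  append 20 at index 2 → [32, 0, 20] (no swap needed)
Insert -12:
  append -12 at index 3 → [32, 0, 20, -12] (no swap needed)
Insert -23:
  append -23 at index 4 → [32, 0, 20, -12, -23] (no swap needed)
Insert -21:
  append -21 at index 5 → [32, 0, 20, -12, -23, -21] (no swap needed)
Insert 3:
  append 3 at index 6 → [32, 0, 20, -12, -23, -21, 3] (no swap needed)
Insert -14:
  append -14 at index 7 → [32, 0, 20, -12, -23, -21, 3, -14] (no swap needed)
resulting array: [32, 0, 20, -12, -23, -21, 3, -14]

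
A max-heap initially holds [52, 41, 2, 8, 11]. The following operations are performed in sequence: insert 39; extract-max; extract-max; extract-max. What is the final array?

insert 39:
  append 39 at index 5 → [52, 41, 2, 8, 11, 39]
  39 > parent 2 at index 2, swap → [52, 41, 39, 8, 11, 2]
extract-max → returns 52:
  remove root 52; move last element 2 to root → [2, 41, 39, 8, 11]
  2 vs larger child 41 at index 1, swap → [41, 2, 39, 8, 11]
  2 vs larger child 11 at index 4, swap → [41, 11, 39, 8, 2]
extract-max → returns 41:
  remove root 41; move last element 2 to root → [2, 11, 39, 8]
  2 vs larger child 39 at index 2, swap → [39, 11, 2, 8]
extract-max → returns 39:
  remove root 39; move last element 8 to root → [8, 11, 2]
  8 vs larger child 11 at index 1, swap → [11, 8, 2]

[11, 8, 2]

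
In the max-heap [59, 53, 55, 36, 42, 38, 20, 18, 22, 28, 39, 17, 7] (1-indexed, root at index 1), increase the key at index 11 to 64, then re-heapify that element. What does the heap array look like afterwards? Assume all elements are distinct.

set index 11 from 39 to 64 → [59, 53, 55, 36, 42, 38, 20, 18, 22, 28, 64, 17, 7]
64 > parent 42 at index 5, swap → [59, 53, 55, 36, 64, 38, 20, 18, 22, 28, 42, 17, 7]
64 > parent 53 at index 2, swap → [59, 64, 55, 36, 53, 38, 20, 18, 22, 28, 42, 17, 7]
64 > parent 59 at index 1, swap → [64, 59, 55, 36, 53, 38, 20, 18, 22, 28, 42, 17, 7]

[64, 59, 55, 36, 53, 38, 20, 18, 22, 28, 42, 17, 7]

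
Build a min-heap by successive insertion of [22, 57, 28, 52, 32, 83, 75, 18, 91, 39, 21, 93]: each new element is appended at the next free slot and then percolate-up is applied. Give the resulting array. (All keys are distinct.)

[18, 21, 28, 32, 22, 83, 75, 57, 91, 52, 39, 93]

Insert 22:
  append 22 at index 0 → [22] (no swap needed)
Insert 57:
  append 57 at index 1 → [22, 57] (no swap needed)
Insert 28:
  append 28 at index 2 → [22, 57, 28] (no swap needed)
Insert 52:
  append 52 at index 3 → [22, 57, 28, 52]
  52 < parent 57 at index 1, swap → [22, 52, 28, 57]
Insert 32:
  append 32 at index 4 → [22, 52, 28, 57, 32]
  32 < parent 52 at index 1, swap → [22, 32, 28, 57, 52]
Insert 83:
  append 83 at index 5 → [22, 32, 28, 57, 52, 83] (no swap needed)
Insert 75:
  append 75 at index 6 → [22, 32, 28, 57, 52, 83, 75] (no swap needed)
Insert 18:
  append 18 at index 7 → [22, 32, 28, 57, 52, 83, 75, 18]
  18 < parent 57 at index 3, swap → [22, 32, 28, 18, 52, 83, 75, 57]
  18 < parent 32 at index 1, swap → [22, 18, 28, 32, 52, 83, 75, 57]
  18 < parent 22 at index 0, swap → [18, 22, 28, 32, 52, 83, 75, 57]
Insert 91:
  append 91 at index 8 → [18, 22, 28, 32, 52, 83, 75, 57, 91] (no swap needed)
Insert 39:
  append 39 at index 9 → [18, 22, 28, 32, 52, 83, 75, 57, 91, 39]
  39 < parent 52 at index 4, swap → [18, 22, 28, 32, 39, 83, 75, 57, 91, 52]
Insert 21:
  append 21 at index 10 → [18, 22, 28, 32, 39, 83, 75, 57, 91, 52, 21]
  21 < parent 39 at index 4, swap → [18, 22, 28, 32, 21, 83, 75, 57, 91, 52, 39]
  21 < parent 22 at index 1, swap → [18, 21, 28, 32, 22, 83, 75, 57, 91, 52, 39]
Insert 93:
  append 93 at index 11 → [18, 21, 28, 32, 22, 83, 75, 57, 91, 52, 39, 93] (no swap needed)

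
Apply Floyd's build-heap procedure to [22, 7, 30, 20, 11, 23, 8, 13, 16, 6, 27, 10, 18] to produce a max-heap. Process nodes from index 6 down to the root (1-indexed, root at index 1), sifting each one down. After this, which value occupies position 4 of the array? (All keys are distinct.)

20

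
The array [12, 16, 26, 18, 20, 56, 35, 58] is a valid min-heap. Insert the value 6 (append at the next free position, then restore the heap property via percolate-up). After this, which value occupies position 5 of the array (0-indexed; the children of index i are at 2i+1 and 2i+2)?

56

append 6 at index 8 → [12, 16, 26, 18, 20, 56, 35, 58, 6]
6 < parent 18 at index 3, swap → [12, 16, 26, 6, 20, 56, 35, 58, 18]
6 < parent 16 at index 1, swap → [12, 6, 26, 16, 20, 56, 35, 58, 18]
6 < parent 12 at index 0, swap → [6, 12, 26, 16, 20, 56, 35, 58, 18]
resulting array: [6, 12, 26, 16, 20, 56, 35, 58, 18]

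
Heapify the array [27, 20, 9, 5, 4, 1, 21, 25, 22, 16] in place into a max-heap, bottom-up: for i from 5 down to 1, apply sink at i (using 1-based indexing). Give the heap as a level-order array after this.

[27, 25, 21, 22, 16, 1, 9, 5, 20, 4]

sift down from index 5:
  4 vs only child 16 at index 10, swap → [27, 20, 9, 5, 16, 1, 21, 25, 22, 4]
sift down from index 4:
  5 vs larger child 25 at index 8, swap → [27, 20, 9, 25, 16, 1, 21, 5, 22, 4]
sift down from index 3:
  9 vs larger child 21 at index 7, swap → [27, 20, 21, 25, 16, 1, 9, 5, 22, 4]
sift down from index 2:
  20 vs larger child 25 at index 4, swap → [27, 25, 21, 20, 16, 1, 9, 5, 22, 4]
  20 vs larger child 22 at index 9, swap → [27, 25, 21, 22, 16, 1, 9, 5, 20, 4]
sift down from index 1: already satisfies heap property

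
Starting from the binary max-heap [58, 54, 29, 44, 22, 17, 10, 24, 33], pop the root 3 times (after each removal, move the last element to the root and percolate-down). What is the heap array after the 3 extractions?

extract-max #1 returns 58:
  remove root 58; move last element 33 to root → [33, 54, 29, 44, 22, 17, 10, 24]
  33 vs larger child 54 at index 1, swap → [54, 33, 29, 44, 22, 17, 10, 24]
  33 vs larger child 44 at index 3, swap → [54, 44, 29, 33, 22, 17, 10, 24]
extract-max #2 returns 54:
  remove root 54; move last element 24 to root → [24, 44, 29, 33, 22, 17, 10]
  24 vs larger child 44 at index 1, swap → [44, 24, 29, 33, 22, 17, 10]
  24 vs larger child 33 at index 3, swap → [44, 33, 29, 24, 22, 17, 10]
extract-max #3 returns 44:
  remove root 44; move last element 10 to root → [10, 33, 29, 24, 22, 17]
  10 vs larger child 33 at index 1, swap → [33, 10, 29, 24, 22, 17]
  10 vs larger child 24 at index 3, swap → [33, 24, 29, 10, 22, 17]

[33, 24, 29, 10, 22, 17]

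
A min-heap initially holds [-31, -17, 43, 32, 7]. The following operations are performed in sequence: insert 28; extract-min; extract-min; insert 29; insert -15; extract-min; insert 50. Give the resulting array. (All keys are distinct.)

insert 28:
  append 28 at index 5 → [-31, -17, 43, 32, 7, 28]
  28 < parent 43 at index 2, swap → [-31, -17, 28, 32, 7, 43]
extract-min → returns -31:
  remove root -31; move last element 43 to root → [43, -17, 28, 32, 7]
  43 vs smaller child -17 at index 1, swap → [-17, 43, 28, 32, 7]
  43 vs smaller child 7 at index 4, swap → [-17, 7, 28, 32, 43]
extract-min → returns -17:
  remove root -17; move last element 43 to root → [43, 7, 28, 32]
  43 vs smaller child 7 at index 1, swap → [7, 43, 28, 32]
  43 vs only child 32 at index 3, swap → [7, 32, 28, 43]
insert 29:
  append 29 at index 4 → [7, 32, 28, 43, 29]
  29 < parent 32 at index 1, swap → [7, 29, 28, 43, 32]
insert -15:
  append -15 at index 5 → [7, 29, 28, 43, 32, -15]
  -15 < parent 28 at index 2, swap → [7, 29, -15, 43, 32, 28]
  -15 < parent 7 at index 0, swap → [-15, 29, 7, 43, 32, 28]
extract-min → returns -15:
  remove root -15; move last element 28 to root → [28, 29, 7, 43, 32]
  28 vs smaller child 7 at index 2, swap → [7, 29, 28, 43, 32]
insert 50:
  append 50 at index 5 → [7, 29, 28, 43, 32, 50] (no swap needed)

[7, 29, 28, 43, 32, 50]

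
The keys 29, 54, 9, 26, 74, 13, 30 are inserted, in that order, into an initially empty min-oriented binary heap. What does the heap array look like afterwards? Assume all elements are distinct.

Insert 29:
  append 29 at index 0 → [29] (no swap needed)
Insert 54:
  append 54 at index 1 → [29, 54] (no swap needed)
Insert 9:
  append 9 at index 2 → [29, 54, 9]
  9 < parent 29 at index 0, swap → [9, 54, 29]
Insert 26:
  append 26 at index 3 → [9, 54, 29, 26]
  26 < parent 54 at index 1, swap → [9, 26, 29, 54]
Insert 74:
  append 74 at index 4 → [9, 26, 29, 54, 74] (no swap needed)
Insert 13:
  append 13 at index 5 → [9, 26, 29, 54, 74, 13]
  13 < parent 29 at index 2, swap → [9, 26, 13, 54, 74, 29]
Insert 30:
  append 30 at index 6 → [9, 26, 13, 54, 74, 29, 30] (no swap needed)

[9, 26, 13, 54, 74, 29, 30]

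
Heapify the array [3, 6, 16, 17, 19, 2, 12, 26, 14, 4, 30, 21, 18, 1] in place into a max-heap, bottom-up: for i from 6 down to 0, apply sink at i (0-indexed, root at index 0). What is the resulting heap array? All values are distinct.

sift down from index 6: already satisfies heap property
sift down from index 5:
  2 vs larger child 21 at index 11, swap → [3, 6, 16, 17, 19, 21, 12, 26, 14, 4, 30, 2, 18, 1]
sift down from index 4:
  19 vs larger child 30 at index 10, swap → [3, 6, 16, 17, 30, 21, 12, 26, 14, 4, 19, 2, 18, 1]
sift down from index 3:
  17 vs larger child 26 at index 7, swap → [3, 6, 16, 26, 30, 21, 12, 17, 14, 4, 19, 2, 18, 1]
sift down from index 2:
  16 vs larger child 21 at index 5, swap → [3, 6, 21, 26, 30, 16, 12, 17, 14, 4, 19, 2, 18, 1]
  16 vs larger child 18 at index 12, swap → [3, 6, 21, 26, 30, 18, 12, 17, 14, 4, 19, 2, 16, 1]
sift down from index 1:
  6 vs larger child 30 at index 4, swap → [3, 30, 21, 26, 6, 18, 12, 17, 14, 4, 19, 2, 16, 1]
  6 vs larger child 19 at index 10, swap → [3, 30, 21, 26, 19, 18, 12, 17, 14, 4, 6, 2, 16, 1]
sift down from index 0:
  3 vs larger child 30 at index 1, swap → [30, 3, 21, 26, 19, 18, 12, 17, 14, 4, 6, 2, 16, 1]
  3 vs larger child 26 at index 3, swap → [30, 26, 21, 3, 19, 18, 12, 17, 14, 4, 6, 2, 16, 1]
  3 vs larger child 17 at index 7, swap → [30, 26, 21, 17, 19, 18, 12, 3, 14, 4, 6, 2, 16, 1]

[30, 26, 21, 17, 19, 18, 12, 3, 14, 4, 6, 2, 16, 1]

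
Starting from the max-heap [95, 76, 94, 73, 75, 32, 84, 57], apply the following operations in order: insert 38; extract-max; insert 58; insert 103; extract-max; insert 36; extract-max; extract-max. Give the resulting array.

insert 38:
  append 38 at index 8 → [95, 76, 94, 73, 75, 32, 84, 57, 38] (no swap needed)
extract-max → returns 95:
  remove root 95; move last element 38 to root → [38, 76, 94, 73, 75, 32, 84, 57]
  38 vs larger child 94 at index 2, swap → [94, 76, 38, 73, 75, 32, 84, 57]
  38 vs larger child 84 at index 6, swap → [94, 76, 84, 73, 75, 32, 38, 57]
insert 58:
  append 58 at index 8 → [94, 76, 84, 73, 75, 32, 38, 57, 58] (no swap needed)
insert 103:
  append 103 at index 9 → [94, 76, 84, 73, 75, 32, 38, 57, 58, 103]
  103 > parent 75 at index 4, swap → [94, 76, 84, 73, 103, 32, 38, 57, 58, 75]
  103 > parent 76 at index 1, swap → [94, 103, 84, 73, 76, 32, 38, 57, 58, 75]
  103 > parent 94 at index 0, swap → [103, 94, 84, 73, 76, 32, 38, 57, 58, 75]
extract-max → returns 103:
  remove root 103; move last element 75 to root → [75, 94, 84, 73, 76, 32, 38, 57, 58]
  75 vs larger child 94 at index 1, swap → [94, 75, 84, 73, 76, 32, 38, 57, 58]
  75 vs larger child 76 at index 4, swap → [94, 76, 84, 73, 75, 32, 38, 57, 58]
insert 36:
  append 36 at index 9 → [94, 76, 84, 73, 75, 32, 38, 57, 58, 36] (no swap needed)
extract-max → returns 94:
  remove root 94; move last element 36 to root → [36, 76, 84, 73, 75, 32, 38, 57, 58]
  36 vs larger child 84 at index 2, swap → [84, 76, 36, 73, 75, 32, 38, 57, 58]
  36 vs larger child 38 at index 6, swap → [84, 76, 38, 73, 75, 32, 36, 57, 58]
extract-max → returns 84:
  remove root 84; move last element 58 to root → [58, 76, 38, 73, 75, 32, 36, 57]
  58 vs larger child 76 at index 1, swap → [76, 58, 38, 73, 75, 32, 36, 57]
  58 vs larger child 75 at index 4, swap → [76, 75, 38, 73, 58, 32, 36, 57]

[76, 75, 38, 73, 58, 32, 36, 57]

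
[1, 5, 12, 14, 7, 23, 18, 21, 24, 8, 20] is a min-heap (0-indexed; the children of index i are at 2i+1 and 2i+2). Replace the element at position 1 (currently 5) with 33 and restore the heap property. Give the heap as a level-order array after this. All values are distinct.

[1, 7, 12, 14, 8, 23, 18, 21, 24, 33, 20]

set index 1 from 5 to 33 → [1, 33, 12, 14, 7, 23, 18, 21, 24, 8, 20]
33 vs smaller child 7 at index 4, swap → [1, 7, 12, 14, 33, 23, 18, 21, 24, 8, 20]
33 vs smaller child 8 at index 9, swap → [1, 7, 12, 14, 8, 23, 18, 21, 24, 33, 20]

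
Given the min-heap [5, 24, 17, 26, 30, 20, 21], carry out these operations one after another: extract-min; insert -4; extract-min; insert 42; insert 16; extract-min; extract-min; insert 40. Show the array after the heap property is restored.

[20, 24, 21, 26, 30, 42, 40]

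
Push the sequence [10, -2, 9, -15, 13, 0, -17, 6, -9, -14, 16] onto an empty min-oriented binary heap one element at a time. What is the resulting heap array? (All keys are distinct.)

[-17, -14, -15, -2, -9, 9, 0, 10, 6, 13, 16]

Insert 10:
  append 10 at index 0 → [10] (no swap needed)
Insert -2:
  append -2 at index 1 → [10, -2]
  -2 < parent 10 at index 0, swap → [-2, 10]
Insert 9:
  append 9 at index 2 → [-2, 10, 9] (no swap needed)
Insert -15:
  append -15 at index 3 → [-2, 10, 9, -15]
  -15 < parent 10 at index 1, swap → [-2, -15, 9, 10]
  -15 < parent -2 at index 0, swap → [-15, -2, 9, 10]
Insert 13:
  append 13 at index 4 → [-15, -2, 9, 10, 13] (no swap needed)
Insert 0:
  append 0 at index 5 → [-15, -2, 9, 10, 13, 0]
  0 < parent 9 at index 2, swap → [-15, -2, 0, 10, 13, 9]
Insert -17:
  append -17 at index 6 → [-15, -2, 0, 10, 13, 9, -17]
  -17 < parent 0 at index 2, swap → [-15, -2, -17, 10, 13, 9, 0]
  -17 < parent -15 at index 0, swap → [-17, -2, -15, 10, 13, 9, 0]
Insert 6:
  append 6 at index 7 → [-17, -2, -15, 10, 13, 9, 0, 6]
  6 < parent 10 at index 3, swap → [-17, -2, -15, 6, 13, 9, 0, 10]
Insert -9:
  append -9 at index 8 → [-17, -2, -15, 6, 13, 9, 0, 10, -9]
  -9 < parent 6 at index 3, swap → [-17, -2, -15, -9, 13, 9, 0, 10, 6]
  -9 < parent -2 at index 1, swap → [-17, -9, -15, -2, 13, 9, 0, 10, 6]
Insert -14:
  append -14 at index 9 → [-17, -9, -15, -2, 13, 9, 0, 10, 6, -14]
  -14 < parent 13 at index 4, swap → [-17, -9, -15, -2, -14, 9, 0, 10, 6, 13]
  -14 < parent -9 at index 1, swap → [-17, -14, -15, -2, -9, 9, 0, 10, 6, 13]
Insert 16:
  append 16 at index 10 → [-17, -14, -15, -2, -9, 9, 0, 10, 6, 13, 16] (no swap needed)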